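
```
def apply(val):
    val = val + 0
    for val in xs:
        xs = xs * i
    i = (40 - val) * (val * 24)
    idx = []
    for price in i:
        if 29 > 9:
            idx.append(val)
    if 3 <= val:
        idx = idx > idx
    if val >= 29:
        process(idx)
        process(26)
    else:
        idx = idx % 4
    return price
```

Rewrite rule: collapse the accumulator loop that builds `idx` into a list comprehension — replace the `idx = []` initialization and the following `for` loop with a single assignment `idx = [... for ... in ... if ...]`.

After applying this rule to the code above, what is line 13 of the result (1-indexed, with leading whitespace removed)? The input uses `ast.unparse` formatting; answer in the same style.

idx = idx % 4

Transformed code:
def apply(val):
    val = val + 0
    for val in xs:
        xs = xs * i
    i = (40 - val) * (val * 24)
    idx = [val for price in i if 29 > 9]
    if 3 <= val:
        idx = idx > idx
    if val >= 29:
        process(idx)
        process(26)
    else:
        idx = idx % 4
    return price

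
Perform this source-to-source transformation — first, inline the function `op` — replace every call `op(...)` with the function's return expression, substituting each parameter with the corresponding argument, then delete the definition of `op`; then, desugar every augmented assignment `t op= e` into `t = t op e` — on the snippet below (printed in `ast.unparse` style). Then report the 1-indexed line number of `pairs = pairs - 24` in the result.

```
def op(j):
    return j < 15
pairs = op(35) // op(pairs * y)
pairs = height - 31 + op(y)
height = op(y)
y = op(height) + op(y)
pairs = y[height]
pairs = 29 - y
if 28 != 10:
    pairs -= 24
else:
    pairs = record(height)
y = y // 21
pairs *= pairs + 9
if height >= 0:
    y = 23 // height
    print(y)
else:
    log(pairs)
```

8

Transformed code:
pairs = (35 < 15) // (pairs * y < 15)
pairs = height - 31 + (y < 15)
height = y < 15
y = (height < 15) + (y < 15)
pairs = y[height]
pairs = 29 - y
if 28 != 10:
    pairs = pairs - 24
else:
    pairs = record(height)
y = y // 21
pairs = pairs * (pairs + 9)
if height >= 0:
    y = 23 // height
    print(y)
else:
    log(pairs)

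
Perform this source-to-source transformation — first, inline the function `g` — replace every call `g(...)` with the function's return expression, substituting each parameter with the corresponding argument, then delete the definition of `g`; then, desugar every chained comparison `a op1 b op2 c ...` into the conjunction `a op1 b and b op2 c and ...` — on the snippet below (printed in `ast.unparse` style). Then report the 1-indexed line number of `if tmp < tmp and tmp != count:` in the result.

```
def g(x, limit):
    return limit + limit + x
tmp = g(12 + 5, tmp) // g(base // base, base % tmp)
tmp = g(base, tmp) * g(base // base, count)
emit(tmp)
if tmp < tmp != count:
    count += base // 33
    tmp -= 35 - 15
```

4

Transformed code:
tmp = (tmp + tmp + (12 + 5)) // (base % tmp + base % tmp + base // base)
tmp = (tmp + tmp + base) * (count + count + base // base)
emit(tmp)
if tmp < tmp and tmp != count:
    count += base // 33
    tmp -= 35 - 15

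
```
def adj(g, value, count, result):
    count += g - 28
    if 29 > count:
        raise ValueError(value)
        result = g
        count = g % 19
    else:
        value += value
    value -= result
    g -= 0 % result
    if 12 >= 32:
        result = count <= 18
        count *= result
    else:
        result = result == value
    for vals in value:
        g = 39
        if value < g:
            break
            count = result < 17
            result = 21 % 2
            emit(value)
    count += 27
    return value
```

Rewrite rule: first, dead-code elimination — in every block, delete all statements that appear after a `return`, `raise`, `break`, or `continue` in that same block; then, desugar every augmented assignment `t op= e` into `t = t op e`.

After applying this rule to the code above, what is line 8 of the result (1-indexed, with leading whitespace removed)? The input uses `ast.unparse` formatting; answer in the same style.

Transformed code:
def adj(g, value, count, result):
    count = count + (g - 28)
    if 29 > count:
        raise ValueError(value)
    else:
        value = value + value
    value = value - result
    g = g - 0 % result
    if 12 >= 32:
        result = count <= 18
        count = count * result
    else:
        result = result == value
    for vals in value:
        g = 39
        if value < g:
            break
    count = count + 27
    return value

g = g - 0 % result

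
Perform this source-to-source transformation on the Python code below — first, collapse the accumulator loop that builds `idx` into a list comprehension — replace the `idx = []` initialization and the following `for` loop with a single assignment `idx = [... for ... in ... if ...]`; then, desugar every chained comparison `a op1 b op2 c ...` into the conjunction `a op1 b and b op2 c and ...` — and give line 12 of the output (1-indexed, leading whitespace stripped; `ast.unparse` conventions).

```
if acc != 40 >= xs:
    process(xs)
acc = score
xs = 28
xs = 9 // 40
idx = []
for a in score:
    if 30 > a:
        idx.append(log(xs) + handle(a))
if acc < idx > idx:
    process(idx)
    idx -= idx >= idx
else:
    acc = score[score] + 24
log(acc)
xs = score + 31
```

Transformed code:
if acc != 40 and 40 >= xs:
    process(xs)
acc = score
xs = 28
xs = 9 // 40
idx = [log(xs) + handle(a) for a in score if 30 > a]
if acc < idx and idx > idx:
    process(idx)
    idx -= idx >= idx
else:
    acc = score[score] + 24
log(acc)
xs = score + 31

log(acc)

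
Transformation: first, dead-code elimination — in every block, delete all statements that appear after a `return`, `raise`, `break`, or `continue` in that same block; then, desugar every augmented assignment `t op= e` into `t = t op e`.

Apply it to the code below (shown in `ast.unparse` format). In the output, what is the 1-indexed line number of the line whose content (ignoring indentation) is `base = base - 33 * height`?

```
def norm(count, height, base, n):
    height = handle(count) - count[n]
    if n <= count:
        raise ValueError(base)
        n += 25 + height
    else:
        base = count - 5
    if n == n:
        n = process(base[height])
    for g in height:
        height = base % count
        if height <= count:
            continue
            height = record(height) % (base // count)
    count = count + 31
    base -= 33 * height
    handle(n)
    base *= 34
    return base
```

14

Transformed code:
def norm(count, height, base, n):
    height = handle(count) - count[n]
    if n <= count:
        raise ValueError(base)
    else:
        base = count - 5
    if n == n:
        n = process(base[height])
    for g in height:
        height = base % count
        if height <= count:
            continue
    count = count + 31
    base = base - 33 * height
    handle(n)
    base = base * 34
    return base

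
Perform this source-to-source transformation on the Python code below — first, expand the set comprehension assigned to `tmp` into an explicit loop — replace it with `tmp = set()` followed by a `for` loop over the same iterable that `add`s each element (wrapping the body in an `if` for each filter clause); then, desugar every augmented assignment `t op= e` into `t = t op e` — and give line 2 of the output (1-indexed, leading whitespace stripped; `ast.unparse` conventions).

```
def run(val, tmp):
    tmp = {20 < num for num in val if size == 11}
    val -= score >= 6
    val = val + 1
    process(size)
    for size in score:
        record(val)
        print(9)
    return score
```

Transformed code:
def run(val, tmp):
    tmp = set()
    for num in val:
        if size == 11:
            tmp.add(20 < num)
    val = val - (score >= 6)
    val = val + 1
    process(size)
    for size in score:
        record(val)
        print(9)
    return score

tmp = set()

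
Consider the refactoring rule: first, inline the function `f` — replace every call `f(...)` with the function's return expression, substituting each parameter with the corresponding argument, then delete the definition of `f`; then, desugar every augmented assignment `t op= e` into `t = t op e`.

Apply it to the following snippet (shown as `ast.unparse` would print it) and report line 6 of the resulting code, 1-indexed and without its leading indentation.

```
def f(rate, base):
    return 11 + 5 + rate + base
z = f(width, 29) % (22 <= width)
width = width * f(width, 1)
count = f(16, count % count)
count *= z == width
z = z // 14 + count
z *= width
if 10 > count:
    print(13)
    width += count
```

Transformed code:
z = (11 + 5 + width + 29) % (22 <= width)
width = width * (11 + 5 + width + 1)
count = 11 + 5 + 16 + count % count
count = count * (z == width)
z = z // 14 + count
z = z * width
if 10 > count:
    print(13)
    width = width + count

z = z * width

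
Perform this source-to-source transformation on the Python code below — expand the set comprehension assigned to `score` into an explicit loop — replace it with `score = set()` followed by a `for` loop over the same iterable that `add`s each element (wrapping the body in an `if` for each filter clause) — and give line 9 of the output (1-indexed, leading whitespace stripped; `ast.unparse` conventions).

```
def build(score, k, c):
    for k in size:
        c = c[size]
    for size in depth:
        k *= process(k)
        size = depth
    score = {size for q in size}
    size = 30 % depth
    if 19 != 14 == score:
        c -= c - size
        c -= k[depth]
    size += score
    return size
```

score.add(size)

Transformed code:
def build(score, k, c):
    for k in size:
        c = c[size]
    for size in depth:
        k *= process(k)
        size = depth
    score = set()
    for q in size:
        score.add(size)
    size = 30 % depth
    if 19 != 14 == score:
        c -= c - size
        c -= k[depth]
    size += score
    return size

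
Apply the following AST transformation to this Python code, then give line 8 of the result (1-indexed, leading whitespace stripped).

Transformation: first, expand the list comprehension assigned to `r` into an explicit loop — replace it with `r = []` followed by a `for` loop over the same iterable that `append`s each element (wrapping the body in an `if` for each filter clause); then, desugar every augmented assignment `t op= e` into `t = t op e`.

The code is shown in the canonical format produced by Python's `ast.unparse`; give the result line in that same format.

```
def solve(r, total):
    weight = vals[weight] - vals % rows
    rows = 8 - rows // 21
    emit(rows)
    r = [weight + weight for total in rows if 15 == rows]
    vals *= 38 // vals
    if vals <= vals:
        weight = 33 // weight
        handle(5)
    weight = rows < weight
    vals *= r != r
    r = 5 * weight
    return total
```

Transformed code:
def solve(r, total):
    weight = vals[weight] - vals % rows
    rows = 8 - rows // 21
    emit(rows)
    r = []
    for total in rows:
        if 15 == rows:
            r.append(weight + weight)
    vals = vals * (38 // vals)
    if vals <= vals:
        weight = 33 // weight
        handle(5)
    weight = rows < weight
    vals = vals * (r != r)
    r = 5 * weight
    return total

r.append(weight + weight)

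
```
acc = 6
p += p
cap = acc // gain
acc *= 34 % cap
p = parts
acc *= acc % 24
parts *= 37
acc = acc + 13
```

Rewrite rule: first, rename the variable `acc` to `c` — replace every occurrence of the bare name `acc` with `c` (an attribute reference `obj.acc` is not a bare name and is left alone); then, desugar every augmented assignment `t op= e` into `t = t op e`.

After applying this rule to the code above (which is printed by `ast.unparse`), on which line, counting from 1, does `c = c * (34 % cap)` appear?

Transformed code:
c = 6
p = p + p
cap = c // gain
c = c * (34 % cap)
p = parts
c = c * (c % 24)
parts = parts * 37
c = c + 13

4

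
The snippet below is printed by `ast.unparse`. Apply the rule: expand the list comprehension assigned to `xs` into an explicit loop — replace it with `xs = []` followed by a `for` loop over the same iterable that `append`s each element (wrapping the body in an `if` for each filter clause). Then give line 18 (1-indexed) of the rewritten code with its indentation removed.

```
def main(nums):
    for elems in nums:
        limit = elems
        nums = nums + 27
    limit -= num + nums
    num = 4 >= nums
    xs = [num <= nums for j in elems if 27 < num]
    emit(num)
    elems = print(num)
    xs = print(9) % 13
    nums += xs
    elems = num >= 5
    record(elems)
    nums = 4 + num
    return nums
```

return nums

Transformed code:
def main(nums):
    for elems in nums:
        limit = elems
        nums = nums + 27
    limit -= num + nums
    num = 4 >= nums
    xs = []
    for j in elems:
        if 27 < num:
            xs.append(num <= nums)
    emit(num)
    elems = print(num)
    xs = print(9) % 13
    nums += xs
    elems = num >= 5
    record(elems)
    nums = 4 + num
    return nums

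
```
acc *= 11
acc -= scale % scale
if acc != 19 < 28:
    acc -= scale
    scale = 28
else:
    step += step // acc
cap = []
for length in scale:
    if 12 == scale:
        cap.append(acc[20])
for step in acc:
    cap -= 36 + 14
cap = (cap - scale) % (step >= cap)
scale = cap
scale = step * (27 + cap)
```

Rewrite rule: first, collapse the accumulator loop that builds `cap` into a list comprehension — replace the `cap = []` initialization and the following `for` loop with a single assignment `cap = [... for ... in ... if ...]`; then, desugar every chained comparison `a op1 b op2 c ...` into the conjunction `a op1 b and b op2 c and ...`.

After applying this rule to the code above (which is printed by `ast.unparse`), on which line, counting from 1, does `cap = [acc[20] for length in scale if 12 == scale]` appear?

8

Transformed code:
acc *= 11
acc -= scale % scale
if acc != 19 and 19 < 28:
    acc -= scale
    scale = 28
else:
    step += step // acc
cap = [acc[20] for length in scale if 12 == scale]
for step in acc:
    cap -= 36 + 14
cap = (cap - scale) % (step >= cap)
scale = cap
scale = step * (27 + cap)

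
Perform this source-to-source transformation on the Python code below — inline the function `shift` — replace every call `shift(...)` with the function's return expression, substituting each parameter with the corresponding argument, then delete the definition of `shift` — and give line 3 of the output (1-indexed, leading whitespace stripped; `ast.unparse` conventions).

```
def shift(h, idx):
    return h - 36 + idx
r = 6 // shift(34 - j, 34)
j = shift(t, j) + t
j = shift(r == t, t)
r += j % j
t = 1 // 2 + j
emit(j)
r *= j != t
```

j = (r == t) - 36 + t

Transformed code:
r = 6 // (34 - j - 36 + 34)
j = t - 36 + j + t
j = (r == t) - 36 + t
r += j % j
t = 1 // 2 + j
emit(j)
r *= j != t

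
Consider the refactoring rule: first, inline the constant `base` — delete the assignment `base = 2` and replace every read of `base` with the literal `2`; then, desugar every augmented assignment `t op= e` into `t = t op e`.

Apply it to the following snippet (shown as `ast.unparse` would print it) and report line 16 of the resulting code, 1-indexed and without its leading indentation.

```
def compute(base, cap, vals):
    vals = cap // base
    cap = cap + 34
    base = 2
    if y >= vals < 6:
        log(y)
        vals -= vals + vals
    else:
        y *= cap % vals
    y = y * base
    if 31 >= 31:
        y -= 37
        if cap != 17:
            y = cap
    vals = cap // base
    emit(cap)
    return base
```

return 2

Transformed code:
def compute(base, cap, vals):
    vals = cap // 2
    cap = cap + 34
    if y >= vals < 6:
        log(y)
        vals = vals - (vals + vals)
    else:
        y = y * (cap % vals)
    y = y * 2
    if 31 >= 31:
        y = y - 37
        if cap != 17:
            y = cap
    vals = cap // 2
    emit(cap)
    return 2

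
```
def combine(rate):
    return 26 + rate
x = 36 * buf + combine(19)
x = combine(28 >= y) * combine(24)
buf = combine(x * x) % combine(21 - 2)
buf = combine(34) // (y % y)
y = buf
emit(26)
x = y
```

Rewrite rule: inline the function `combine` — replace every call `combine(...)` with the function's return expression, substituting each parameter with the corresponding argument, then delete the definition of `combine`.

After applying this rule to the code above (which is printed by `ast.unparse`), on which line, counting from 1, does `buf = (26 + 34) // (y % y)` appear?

4

Transformed code:
x = 36 * buf + (26 + 19)
x = (26 + (28 >= y)) * (26 + 24)
buf = (26 + x * x) % (26 + (21 - 2))
buf = (26 + 34) // (y % y)
y = buf
emit(26)
x = y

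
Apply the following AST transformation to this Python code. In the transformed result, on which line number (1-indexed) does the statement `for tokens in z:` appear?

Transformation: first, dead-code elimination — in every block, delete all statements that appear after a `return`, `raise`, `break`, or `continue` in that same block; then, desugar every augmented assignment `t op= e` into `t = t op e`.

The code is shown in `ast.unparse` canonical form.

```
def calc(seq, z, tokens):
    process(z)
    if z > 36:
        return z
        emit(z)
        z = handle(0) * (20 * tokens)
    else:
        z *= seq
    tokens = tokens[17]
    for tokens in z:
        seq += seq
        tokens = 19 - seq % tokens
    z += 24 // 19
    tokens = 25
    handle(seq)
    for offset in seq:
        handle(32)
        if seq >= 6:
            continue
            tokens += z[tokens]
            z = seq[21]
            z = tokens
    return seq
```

Transformed code:
def calc(seq, z, tokens):
    process(z)
    if z > 36:
        return z
    else:
        z = z * seq
    tokens = tokens[17]
    for tokens in z:
        seq = seq + seq
        tokens = 19 - seq % tokens
    z = z + 24 // 19
    tokens = 25
    handle(seq)
    for offset in seq:
        handle(32)
        if seq >= 6:
            continue
    return seq

8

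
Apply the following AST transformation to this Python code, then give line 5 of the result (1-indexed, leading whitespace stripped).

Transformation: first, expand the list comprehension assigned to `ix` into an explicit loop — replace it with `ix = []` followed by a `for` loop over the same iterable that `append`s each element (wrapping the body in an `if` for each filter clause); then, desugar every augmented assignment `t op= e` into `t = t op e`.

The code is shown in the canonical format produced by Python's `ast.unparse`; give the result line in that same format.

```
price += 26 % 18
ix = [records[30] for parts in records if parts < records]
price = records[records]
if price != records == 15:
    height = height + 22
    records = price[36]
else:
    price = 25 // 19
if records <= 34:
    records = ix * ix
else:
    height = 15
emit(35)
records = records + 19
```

ix.append(records[30])

Transformed code:
price = price + 26 % 18
ix = []
for parts in records:
    if parts < records:
        ix.append(records[30])
price = records[records]
if price != records == 15:
    height = height + 22
    records = price[36]
else:
    price = 25 // 19
if records <= 34:
    records = ix * ix
else:
    height = 15
emit(35)
records = records + 19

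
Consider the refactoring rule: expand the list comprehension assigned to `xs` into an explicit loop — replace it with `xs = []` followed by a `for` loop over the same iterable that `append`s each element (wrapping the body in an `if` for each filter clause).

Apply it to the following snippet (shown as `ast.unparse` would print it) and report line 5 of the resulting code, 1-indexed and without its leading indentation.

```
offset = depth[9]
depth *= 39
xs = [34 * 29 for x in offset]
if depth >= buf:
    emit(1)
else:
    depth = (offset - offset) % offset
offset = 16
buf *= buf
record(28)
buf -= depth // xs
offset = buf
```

xs.append(34 * 29)

Transformed code:
offset = depth[9]
depth *= 39
xs = []
for x in offset:
    xs.append(34 * 29)
if depth >= buf:
    emit(1)
else:
    depth = (offset - offset) % offset
offset = 16
buf *= buf
record(28)
buf -= depth // xs
offset = buf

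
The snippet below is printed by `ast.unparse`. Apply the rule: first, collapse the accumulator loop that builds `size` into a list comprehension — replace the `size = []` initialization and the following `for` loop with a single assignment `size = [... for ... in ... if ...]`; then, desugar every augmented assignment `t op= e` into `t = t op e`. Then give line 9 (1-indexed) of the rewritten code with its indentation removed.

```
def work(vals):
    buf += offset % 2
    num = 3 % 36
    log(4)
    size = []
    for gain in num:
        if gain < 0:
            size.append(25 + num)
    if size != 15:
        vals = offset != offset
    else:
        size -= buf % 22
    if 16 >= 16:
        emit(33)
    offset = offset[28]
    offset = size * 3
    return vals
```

Transformed code:
def work(vals):
    buf = buf + offset % 2
    num = 3 % 36
    log(4)
    size = [25 + num for gain in num if gain < 0]
    if size != 15:
        vals = offset != offset
    else:
        size = size - buf % 22
    if 16 >= 16:
        emit(33)
    offset = offset[28]
    offset = size * 3
    return vals

size = size - buf % 22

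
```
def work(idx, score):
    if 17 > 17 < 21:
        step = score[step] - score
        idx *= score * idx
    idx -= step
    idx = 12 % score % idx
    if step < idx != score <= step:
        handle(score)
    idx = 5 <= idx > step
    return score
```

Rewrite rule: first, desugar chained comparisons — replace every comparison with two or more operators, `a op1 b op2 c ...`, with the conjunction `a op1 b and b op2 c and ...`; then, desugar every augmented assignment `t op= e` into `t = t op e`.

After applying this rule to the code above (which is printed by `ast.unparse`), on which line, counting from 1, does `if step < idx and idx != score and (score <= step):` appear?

Transformed code:
def work(idx, score):
    if 17 > 17 and 17 < 21:
        step = score[step] - score
        idx = idx * (score * idx)
    idx = idx - step
    idx = 12 % score % idx
    if step < idx and idx != score and (score <= step):
        handle(score)
    idx = 5 <= idx and idx > step
    return score

7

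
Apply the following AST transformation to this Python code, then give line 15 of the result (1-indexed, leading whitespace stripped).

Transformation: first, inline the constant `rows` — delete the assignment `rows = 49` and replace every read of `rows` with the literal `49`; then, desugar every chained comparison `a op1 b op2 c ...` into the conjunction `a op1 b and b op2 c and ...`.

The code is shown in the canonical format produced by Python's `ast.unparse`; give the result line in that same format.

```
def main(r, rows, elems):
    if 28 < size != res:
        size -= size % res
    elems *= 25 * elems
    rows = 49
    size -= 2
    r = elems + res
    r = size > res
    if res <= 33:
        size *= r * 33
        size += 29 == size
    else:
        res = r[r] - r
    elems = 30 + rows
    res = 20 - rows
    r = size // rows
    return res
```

r = size // 49

Transformed code:
def main(r, rows, elems):
    if 28 < size and size != res:
        size -= size % res
    elems *= 25 * elems
    size -= 2
    r = elems + res
    r = size > res
    if res <= 33:
        size *= r * 33
        size += 29 == size
    else:
        res = r[r] - r
    elems = 30 + 49
    res = 20 - 49
    r = size // 49
    return res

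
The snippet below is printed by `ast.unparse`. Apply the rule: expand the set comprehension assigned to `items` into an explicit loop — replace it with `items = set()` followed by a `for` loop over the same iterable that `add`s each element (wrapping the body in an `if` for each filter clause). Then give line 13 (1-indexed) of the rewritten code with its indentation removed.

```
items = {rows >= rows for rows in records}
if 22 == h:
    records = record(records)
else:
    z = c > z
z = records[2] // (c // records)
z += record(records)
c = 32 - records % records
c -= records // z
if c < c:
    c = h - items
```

Transformed code:
items = set()
for rows in records:
    items.add(rows >= rows)
if 22 == h:
    records = record(records)
else:
    z = c > z
z = records[2] // (c // records)
z += record(records)
c = 32 - records % records
c -= records // z
if c < c:
    c = h - items

c = h - items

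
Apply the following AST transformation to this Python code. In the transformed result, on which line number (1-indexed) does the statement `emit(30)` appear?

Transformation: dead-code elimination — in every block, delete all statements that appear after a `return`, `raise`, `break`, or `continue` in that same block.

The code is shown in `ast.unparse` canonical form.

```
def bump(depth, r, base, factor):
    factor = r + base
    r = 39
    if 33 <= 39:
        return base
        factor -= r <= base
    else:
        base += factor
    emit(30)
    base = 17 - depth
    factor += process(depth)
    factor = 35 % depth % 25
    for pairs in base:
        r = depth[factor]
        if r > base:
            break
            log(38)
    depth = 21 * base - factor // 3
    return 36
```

Transformed code:
def bump(depth, r, base, factor):
    factor = r + base
    r = 39
    if 33 <= 39:
        return base
    else:
        base += factor
    emit(30)
    base = 17 - depth
    factor += process(depth)
    factor = 35 % depth % 25
    for pairs in base:
        r = depth[factor]
        if r > base:
            break
    depth = 21 * base - factor // 3
    return 36

8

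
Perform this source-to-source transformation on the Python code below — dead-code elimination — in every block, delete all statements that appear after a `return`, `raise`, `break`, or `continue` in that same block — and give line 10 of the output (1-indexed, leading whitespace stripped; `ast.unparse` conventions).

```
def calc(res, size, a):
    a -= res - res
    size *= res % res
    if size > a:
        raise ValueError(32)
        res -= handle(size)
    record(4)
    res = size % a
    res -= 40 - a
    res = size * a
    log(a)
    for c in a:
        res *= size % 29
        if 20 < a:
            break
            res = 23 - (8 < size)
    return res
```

log(a)

Transformed code:
def calc(res, size, a):
    a -= res - res
    size *= res % res
    if size > a:
        raise ValueError(32)
    record(4)
    res = size % a
    res -= 40 - a
    res = size * a
    log(a)
    for c in a:
        res *= size % 29
        if 20 < a:
            break
    return res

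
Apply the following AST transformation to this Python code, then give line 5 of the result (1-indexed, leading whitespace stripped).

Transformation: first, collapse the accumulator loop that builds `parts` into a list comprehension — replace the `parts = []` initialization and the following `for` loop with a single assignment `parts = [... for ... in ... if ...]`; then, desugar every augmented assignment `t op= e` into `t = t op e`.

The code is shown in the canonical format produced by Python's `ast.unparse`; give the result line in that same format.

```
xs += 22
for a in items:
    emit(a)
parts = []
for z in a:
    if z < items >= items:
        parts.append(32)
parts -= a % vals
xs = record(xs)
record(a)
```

Transformed code:
xs = xs + 22
for a in items:
    emit(a)
parts = [32 for z in a if z < items >= items]
parts = parts - a % vals
xs = record(xs)
record(a)

parts = parts - a % vals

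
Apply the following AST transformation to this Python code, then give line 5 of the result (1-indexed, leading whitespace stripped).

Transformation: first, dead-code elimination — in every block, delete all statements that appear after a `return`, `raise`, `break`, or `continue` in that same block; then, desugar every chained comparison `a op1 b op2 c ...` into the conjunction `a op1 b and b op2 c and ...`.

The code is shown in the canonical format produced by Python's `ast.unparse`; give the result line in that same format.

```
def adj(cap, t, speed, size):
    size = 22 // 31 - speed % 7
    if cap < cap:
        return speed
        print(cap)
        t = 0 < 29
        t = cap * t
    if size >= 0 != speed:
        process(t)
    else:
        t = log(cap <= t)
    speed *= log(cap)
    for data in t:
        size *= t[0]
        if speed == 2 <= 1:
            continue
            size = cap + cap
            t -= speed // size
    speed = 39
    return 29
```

if size >= 0 and 0 != speed:

Transformed code:
def adj(cap, t, speed, size):
    size = 22 // 31 - speed % 7
    if cap < cap:
        return speed
    if size >= 0 and 0 != speed:
        process(t)
    else:
        t = log(cap <= t)
    speed *= log(cap)
    for data in t:
        size *= t[0]
        if speed == 2 and 2 <= 1:
            continue
    speed = 39
    return 29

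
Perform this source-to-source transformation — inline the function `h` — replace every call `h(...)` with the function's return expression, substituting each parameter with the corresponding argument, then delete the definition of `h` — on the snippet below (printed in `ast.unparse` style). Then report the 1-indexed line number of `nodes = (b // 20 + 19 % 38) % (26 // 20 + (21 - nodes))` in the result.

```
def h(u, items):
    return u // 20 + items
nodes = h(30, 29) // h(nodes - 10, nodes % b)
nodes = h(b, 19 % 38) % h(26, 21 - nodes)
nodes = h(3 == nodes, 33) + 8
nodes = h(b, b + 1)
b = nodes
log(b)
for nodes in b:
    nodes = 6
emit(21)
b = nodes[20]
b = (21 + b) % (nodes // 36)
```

Transformed code:
nodes = (30 // 20 + 29) // ((nodes - 10) // 20 + nodes % b)
nodes = (b // 20 + 19 % 38) % (26 // 20 + (21 - nodes))
nodes = (3 == nodes) // 20 + 33 + 8
nodes = b // 20 + (b + 1)
b = nodes
log(b)
for nodes in b:
    nodes = 6
emit(21)
b = nodes[20]
b = (21 + b) % (nodes // 36)

2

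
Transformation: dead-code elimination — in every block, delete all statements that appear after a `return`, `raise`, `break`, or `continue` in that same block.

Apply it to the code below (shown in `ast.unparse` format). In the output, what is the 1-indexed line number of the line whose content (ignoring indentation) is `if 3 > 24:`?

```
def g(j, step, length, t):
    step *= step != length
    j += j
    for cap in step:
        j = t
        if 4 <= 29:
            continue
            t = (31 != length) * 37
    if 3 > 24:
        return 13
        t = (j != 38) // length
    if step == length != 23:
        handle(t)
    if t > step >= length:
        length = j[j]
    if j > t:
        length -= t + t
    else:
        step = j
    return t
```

8

Transformed code:
def g(j, step, length, t):
    step *= step != length
    j += j
    for cap in step:
        j = t
        if 4 <= 29:
            continue
    if 3 > 24:
        return 13
    if step == length != 23:
        handle(t)
    if t > step >= length:
        length = j[j]
    if j > t:
        length -= t + t
    else:
        step = j
    return t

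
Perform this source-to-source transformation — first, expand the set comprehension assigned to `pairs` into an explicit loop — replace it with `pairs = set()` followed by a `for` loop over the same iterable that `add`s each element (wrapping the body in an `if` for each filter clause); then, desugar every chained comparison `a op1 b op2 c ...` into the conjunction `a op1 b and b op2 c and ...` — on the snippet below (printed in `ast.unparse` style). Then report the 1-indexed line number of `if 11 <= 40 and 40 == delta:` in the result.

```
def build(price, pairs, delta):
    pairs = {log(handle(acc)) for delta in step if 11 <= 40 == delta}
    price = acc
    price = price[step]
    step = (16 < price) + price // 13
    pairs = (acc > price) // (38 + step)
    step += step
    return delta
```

Transformed code:
def build(price, pairs, delta):
    pairs = set()
    for delta in step:
        if 11 <= 40 and 40 == delta:
            pairs.add(log(handle(acc)))
    price = acc
    price = price[step]
    step = (16 < price) + price // 13
    pairs = (acc > price) // (38 + step)
    step += step
    return delta

4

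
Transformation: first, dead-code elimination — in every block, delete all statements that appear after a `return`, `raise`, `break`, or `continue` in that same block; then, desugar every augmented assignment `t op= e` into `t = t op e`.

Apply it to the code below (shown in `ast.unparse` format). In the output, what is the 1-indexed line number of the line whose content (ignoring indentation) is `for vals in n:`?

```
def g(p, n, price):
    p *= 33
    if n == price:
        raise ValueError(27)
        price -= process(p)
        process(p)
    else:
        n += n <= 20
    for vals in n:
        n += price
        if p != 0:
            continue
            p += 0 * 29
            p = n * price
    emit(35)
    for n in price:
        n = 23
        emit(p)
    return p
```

Transformed code:
def g(p, n, price):
    p = p * 33
    if n == price:
        raise ValueError(27)
    else:
        n = n + (n <= 20)
    for vals in n:
        n = n + price
        if p != 0:
            continue
    emit(35)
    for n in price:
        n = 23
        emit(p)
    return p

7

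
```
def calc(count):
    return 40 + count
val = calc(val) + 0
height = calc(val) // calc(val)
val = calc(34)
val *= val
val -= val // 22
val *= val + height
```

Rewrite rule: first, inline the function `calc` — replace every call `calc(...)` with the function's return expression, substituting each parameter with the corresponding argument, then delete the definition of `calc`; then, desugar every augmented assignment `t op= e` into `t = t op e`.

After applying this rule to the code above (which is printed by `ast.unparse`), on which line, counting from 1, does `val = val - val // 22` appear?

5

Transformed code:
val = 40 + val + 0
height = (40 + val) // (40 + val)
val = 40 + 34
val = val * val
val = val - val // 22
val = val * (val + height)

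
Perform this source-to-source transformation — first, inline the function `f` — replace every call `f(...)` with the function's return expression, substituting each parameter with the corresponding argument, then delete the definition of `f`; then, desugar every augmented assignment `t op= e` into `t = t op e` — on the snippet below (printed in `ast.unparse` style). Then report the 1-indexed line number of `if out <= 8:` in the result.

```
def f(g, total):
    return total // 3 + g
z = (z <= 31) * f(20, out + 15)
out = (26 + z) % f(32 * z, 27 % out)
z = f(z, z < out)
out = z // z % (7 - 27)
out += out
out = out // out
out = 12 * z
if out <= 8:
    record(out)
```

Transformed code:
z = (z <= 31) * ((out + 15) // 3 + 20)
out = (26 + z) % (27 % out // 3 + 32 * z)
z = (z < out) // 3 + z
out = z // z % (7 - 27)
out = out + out
out = out // out
out = 12 * z
if out <= 8:
    record(out)

8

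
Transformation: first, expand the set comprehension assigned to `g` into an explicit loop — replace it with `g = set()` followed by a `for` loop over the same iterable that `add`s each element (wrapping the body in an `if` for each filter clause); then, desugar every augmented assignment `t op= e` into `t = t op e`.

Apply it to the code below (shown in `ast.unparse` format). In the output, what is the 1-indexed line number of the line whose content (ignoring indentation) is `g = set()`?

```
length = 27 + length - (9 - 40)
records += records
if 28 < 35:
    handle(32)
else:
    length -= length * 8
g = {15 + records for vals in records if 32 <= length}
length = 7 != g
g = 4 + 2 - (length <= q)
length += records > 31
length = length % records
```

7

Transformed code:
length = 27 + length - (9 - 40)
records = records + records
if 28 < 35:
    handle(32)
else:
    length = length - length * 8
g = set()
for vals in records:
    if 32 <= length:
        g.add(15 + records)
length = 7 != g
g = 4 + 2 - (length <= q)
length = length + (records > 31)
length = length % records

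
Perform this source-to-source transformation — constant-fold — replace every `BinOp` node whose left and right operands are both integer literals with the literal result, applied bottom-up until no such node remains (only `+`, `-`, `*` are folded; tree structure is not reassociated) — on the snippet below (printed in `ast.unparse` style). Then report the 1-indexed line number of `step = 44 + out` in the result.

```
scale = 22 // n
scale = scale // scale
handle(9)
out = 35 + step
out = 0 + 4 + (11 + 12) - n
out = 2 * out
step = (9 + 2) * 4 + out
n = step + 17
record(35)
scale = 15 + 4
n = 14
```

7

Transformed code:
scale = 22 // n
scale = scale // scale
handle(9)
out = 35 + step
out = 27 - n
out = 2 * out
step = 44 + out
n = step + 17
record(35)
scale = 19
n = 14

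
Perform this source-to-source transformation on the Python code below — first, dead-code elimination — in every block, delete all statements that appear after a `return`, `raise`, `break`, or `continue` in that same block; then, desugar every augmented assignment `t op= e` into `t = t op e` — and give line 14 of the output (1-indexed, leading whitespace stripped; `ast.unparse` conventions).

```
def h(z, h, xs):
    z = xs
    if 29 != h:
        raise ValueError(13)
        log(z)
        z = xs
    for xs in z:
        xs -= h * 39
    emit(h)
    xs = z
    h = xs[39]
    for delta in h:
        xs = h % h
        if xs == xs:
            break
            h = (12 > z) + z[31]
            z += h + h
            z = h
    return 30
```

return 30

Transformed code:
def h(z, h, xs):
    z = xs
    if 29 != h:
        raise ValueError(13)
    for xs in z:
        xs = xs - h * 39
    emit(h)
    xs = z
    h = xs[39]
    for delta in h:
        xs = h % h
        if xs == xs:
            break
    return 30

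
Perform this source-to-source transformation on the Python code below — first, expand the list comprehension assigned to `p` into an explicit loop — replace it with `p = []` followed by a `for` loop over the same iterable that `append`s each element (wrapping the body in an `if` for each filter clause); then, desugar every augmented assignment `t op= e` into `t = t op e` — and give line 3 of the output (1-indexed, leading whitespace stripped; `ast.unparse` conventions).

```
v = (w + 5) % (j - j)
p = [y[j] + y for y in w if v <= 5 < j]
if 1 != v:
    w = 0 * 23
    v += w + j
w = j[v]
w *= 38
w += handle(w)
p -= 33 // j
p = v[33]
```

for y in w:

Transformed code:
v = (w + 5) % (j - j)
p = []
for y in w:
    if v <= 5 < j:
        p.append(y[j] + y)
if 1 != v:
    w = 0 * 23
    v = v + (w + j)
w = j[v]
w = w * 38
w = w + handle(w)
p = p - 33 // j
p = v[33]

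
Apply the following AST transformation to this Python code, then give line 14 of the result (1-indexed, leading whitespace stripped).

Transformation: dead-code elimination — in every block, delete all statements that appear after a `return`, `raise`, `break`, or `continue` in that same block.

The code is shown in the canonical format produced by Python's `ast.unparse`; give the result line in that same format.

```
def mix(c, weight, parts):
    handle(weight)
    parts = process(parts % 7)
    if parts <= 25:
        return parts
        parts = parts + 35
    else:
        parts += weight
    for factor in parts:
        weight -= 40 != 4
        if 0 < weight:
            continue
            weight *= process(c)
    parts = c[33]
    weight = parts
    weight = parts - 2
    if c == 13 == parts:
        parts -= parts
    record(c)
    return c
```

Transformed code:
def mix(c, weight, parts):
    handle(weight)
    parts = process(parts % 7)
    if parts <= 25:
        return parts
    else:
        parts += weight
    for factor in parts:
        weight -= 40 != 4
        if 0 < weight:
            continue
    parts = c[33]
    weight = parts
    weight = parts - 2
    if c == 13 == parts:
        parts -= parts
    record(c)
    return c

weight = parts - 2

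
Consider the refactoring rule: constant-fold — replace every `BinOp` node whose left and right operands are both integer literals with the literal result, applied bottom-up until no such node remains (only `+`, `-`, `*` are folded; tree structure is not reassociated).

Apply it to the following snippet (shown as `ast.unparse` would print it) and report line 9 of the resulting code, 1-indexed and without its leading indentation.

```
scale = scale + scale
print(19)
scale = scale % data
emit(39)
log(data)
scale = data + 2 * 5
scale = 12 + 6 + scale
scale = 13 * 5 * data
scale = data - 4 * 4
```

Transformed code:
scale = scale + scale
print(19)
scale = scale % data
emit(39)
log(data)
scale = data + 10
scale = 18 + scale
scale = 65 * data
scale = data - 16

scale = data - 16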